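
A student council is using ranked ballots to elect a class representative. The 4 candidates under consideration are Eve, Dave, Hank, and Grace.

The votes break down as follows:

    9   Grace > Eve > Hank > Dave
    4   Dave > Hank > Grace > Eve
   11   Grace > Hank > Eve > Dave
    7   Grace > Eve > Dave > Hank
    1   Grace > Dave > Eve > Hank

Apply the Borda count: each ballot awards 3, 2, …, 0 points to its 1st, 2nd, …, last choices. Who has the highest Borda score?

Grace

Borda scores:
  Eve: 9·2 + 4·0 + 11·1 + 7·2 + 1 = 44
  Dave: 9·0 + 4·3 + 11·0 + 7·1 + 2 = 21
  Hank: 9·1 + 4·2 + 11·2 + 7·0 + 0 = 39
  Grace: 9·3 + 4·1 + 11·3 + 7·3 + 3 = 88
Grace has the highest total.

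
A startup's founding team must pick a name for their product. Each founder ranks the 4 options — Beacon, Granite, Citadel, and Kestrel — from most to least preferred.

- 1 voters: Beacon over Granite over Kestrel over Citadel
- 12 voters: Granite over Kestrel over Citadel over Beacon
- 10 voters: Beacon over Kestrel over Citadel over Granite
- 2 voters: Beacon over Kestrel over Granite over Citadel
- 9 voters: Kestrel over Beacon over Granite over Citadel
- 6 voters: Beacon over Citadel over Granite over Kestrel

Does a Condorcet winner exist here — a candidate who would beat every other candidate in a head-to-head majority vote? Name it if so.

Head-to-head results (40 voters total):
Beacon vs Granite: Beacon wins 28–12.
Beacon vs Citadel: Beacon wins 28–12.
Beacon vs Kestrel: Kestrel wins 21–19.
Granite vs Citadel: Granite wins 24–16.
Granite vs Kestrel: Kestrel wins 21–19.
Citadel vs Kestrel: Kestrel wins 34–6.
Kestrel beats each rival — Beacon (21–19), Granite (21–19), Citadel (34–6) — so Kestrel is the Condorcet winner.

Kestrel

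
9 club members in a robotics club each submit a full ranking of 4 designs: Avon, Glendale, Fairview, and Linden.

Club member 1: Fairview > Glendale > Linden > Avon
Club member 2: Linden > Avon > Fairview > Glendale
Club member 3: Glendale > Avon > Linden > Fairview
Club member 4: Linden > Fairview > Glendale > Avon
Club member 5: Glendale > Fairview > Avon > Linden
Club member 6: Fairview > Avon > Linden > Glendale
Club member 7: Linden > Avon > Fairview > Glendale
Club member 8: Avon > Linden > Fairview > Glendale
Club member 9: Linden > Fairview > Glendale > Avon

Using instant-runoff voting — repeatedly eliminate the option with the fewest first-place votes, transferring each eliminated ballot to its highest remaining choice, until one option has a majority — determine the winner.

Linden

Round 1: Linden 4, Glendale 2, Fairview 2, Avon 1. Avon has the fewest and is eliminated.
Round 2: Linden 5, Glendale 2, Fairview 2. Linden has a majority.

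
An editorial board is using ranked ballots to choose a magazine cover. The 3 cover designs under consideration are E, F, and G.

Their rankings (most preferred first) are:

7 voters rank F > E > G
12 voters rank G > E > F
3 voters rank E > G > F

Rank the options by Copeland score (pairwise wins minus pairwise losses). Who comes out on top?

G

Pairwise results:
  E vs F: E wins 15–7.
  E vs G: G wins 12–10.
  F vs G: G wins 15–7.
Copeland scores (wins − losses):
  E: 1 − 1 = 0
  F: 0 − 2 = -2
  G: 2 − 0 = 2
G has the best Copeland score.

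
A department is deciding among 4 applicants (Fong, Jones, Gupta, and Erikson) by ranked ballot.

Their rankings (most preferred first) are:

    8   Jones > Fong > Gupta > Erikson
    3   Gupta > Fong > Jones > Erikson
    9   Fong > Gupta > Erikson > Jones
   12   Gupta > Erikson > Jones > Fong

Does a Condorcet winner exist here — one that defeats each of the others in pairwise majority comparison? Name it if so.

No Condorcet winner

Head-to-head results (32 voters total):
Fong vs Jones: Jones wins 20–12.
Fong vs Gupta: Fong wins 17–15.
Fong vs Erikson: Fong wins 20–12.
Jones vs Gupta: Gupta wins 24–8.
Jones vs Erikson: Erikson wins 21–11.
Gupta vs Erikson: Gupta wins 32–0.
No candidate beats all others: Fong beats Gupta beats Jones beats Fong, a majority cycle.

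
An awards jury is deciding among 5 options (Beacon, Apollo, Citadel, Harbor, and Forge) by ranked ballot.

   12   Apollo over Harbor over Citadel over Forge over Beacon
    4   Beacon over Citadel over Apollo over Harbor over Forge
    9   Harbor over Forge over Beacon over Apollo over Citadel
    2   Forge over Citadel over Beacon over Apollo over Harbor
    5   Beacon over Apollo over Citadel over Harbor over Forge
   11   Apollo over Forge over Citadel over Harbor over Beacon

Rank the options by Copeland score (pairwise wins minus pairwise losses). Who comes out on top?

Pairwise results:
  Beacon vs Apollo: Apollo wins 23–20.
  Beacon vs Citadel: Citadel wins 25–18.
  Beacon vs Harbor: Harbor wins 32–11.
  Beacon vs Forge: Forge wins 34–9.
  Apollo vs Citadel: Apollo wins 37–6.
  Apollo vs Harbor: Apollo wins 34–9.
  Apollo vs Forge: Apollo wins 32–11.
  Citadel vs Harbor: Citadel wins 22–21.
  Citadel vs Forge: Forge wins 22–21.
  Harbor vs Forge: Harbor wins 30–13.
Copeland scores (wins − losses):
  Beacon: 0 − 4 = -4
  Apollo: 4 − 0 = 4
  Citadel: 2 − 2 = 0
  Harbor: 2 − 2 = 0
  Forge: 2 − 2 = 0
Apollo has the best Copeland score.

Apollo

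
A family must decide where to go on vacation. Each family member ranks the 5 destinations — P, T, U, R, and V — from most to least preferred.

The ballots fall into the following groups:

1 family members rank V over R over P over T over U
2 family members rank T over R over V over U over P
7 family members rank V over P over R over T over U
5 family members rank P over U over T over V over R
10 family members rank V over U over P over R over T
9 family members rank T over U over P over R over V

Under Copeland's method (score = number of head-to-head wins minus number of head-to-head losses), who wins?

Pairwise results:
  P vs T: P wins 23–11.
  P vs U: U wins 21–13.
  P vs R: P wins 31–3.
  P vs V: V wins 20–14.
  T vs U: T wins 19–15.
  T vs R: R wins 18–16.
  T vs V: V wins 18–16.
  U vs R: U wins 24–10.
  U vs V: V wins 20–14.
  R vs V: V wins 23–11.
Copeland scores (wins − losses):
  P: 2 − 2 = 0
  T: 1 − 3 = -2
  U: 2 − 2 = 0
  R: 1 − 3 = -2
  V: 4 − 0 = 4
V has the best Copeland score.

V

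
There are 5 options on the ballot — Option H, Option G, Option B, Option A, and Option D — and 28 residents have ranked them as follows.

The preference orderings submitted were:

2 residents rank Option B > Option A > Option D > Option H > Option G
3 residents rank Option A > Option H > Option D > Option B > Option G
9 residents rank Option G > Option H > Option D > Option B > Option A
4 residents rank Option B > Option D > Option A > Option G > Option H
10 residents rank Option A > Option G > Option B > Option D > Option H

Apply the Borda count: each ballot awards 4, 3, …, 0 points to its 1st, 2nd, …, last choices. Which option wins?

Option G

Borda scores:
  Option H: 2·1 + 3·3 + 9·3 + 4·0 + 10·0 = 38
  Option G: 2·0 + 3·0 + 9·4 + 4·1 + 10·3 = 70
  Option B: 2·4 + 3·1 + 9·1 + 4·4 + 10·2 = 56
  Option A: 2·3 + 3·4 + 9·0 + 4·2 + 10·4 = 66
  Option D: 2·2 + 3·2 + 9·2 + 4·3 + 10·1 = 50
Option G has the highest total.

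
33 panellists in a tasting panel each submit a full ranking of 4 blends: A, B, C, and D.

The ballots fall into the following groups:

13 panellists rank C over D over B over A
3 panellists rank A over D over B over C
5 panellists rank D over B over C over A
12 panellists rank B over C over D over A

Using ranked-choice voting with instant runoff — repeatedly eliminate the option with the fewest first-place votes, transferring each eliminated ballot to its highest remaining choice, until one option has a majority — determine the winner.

Round 1: C 13, B 12, D 5, A 3. A has the fewest and is eliminated.
Round 2: C 13, B 12, D 8. D has the fewest and is eliminated.
Round 3: B 20, C 13. B has a majority.

B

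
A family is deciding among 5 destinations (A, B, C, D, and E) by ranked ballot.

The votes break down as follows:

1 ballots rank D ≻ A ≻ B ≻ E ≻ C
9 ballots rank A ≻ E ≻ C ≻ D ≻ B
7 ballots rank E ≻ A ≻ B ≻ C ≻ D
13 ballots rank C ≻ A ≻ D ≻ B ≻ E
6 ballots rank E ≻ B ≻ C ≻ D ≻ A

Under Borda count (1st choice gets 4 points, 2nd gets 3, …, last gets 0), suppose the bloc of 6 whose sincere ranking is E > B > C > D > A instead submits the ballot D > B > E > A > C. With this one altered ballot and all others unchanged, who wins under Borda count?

A

Borda totals with the altered ballot: A 105, B 47, C 77, D 63, E 68.
The winner is unchanged: still A.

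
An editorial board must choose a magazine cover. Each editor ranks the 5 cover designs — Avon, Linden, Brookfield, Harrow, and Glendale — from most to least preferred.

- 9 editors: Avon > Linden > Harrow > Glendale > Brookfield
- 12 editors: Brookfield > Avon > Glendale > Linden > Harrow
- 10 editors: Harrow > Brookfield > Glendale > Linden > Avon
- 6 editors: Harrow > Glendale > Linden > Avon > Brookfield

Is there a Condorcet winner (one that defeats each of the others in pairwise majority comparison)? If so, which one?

No Condorcet winner

Head-to-head results (37 voters total):
Avon vs Linden: Avon wins 21–16.
Avon vs Brookfield: Brookfield wins 22–15.
Avon vs Harrow: Avon wins 21–16.
Avon vs Glendale: Avon wins 21–16.
Linden vs Brookfield: Brookfield wins 22–15.
Linden vs Harrow: Linden wins 21–16.
Linden vs Glendale: Glendale wins 28–9.
Brookfield vs Harrow: Harrow wins 25–12.
Brookfield vs Glendale: Brookfield wins 22–15.
Harrow vs Glendale: Harrow wins 25–12.
No candidate beats all others: Avon beats Harrow beats Brookfield beats Avon, a majority cycle.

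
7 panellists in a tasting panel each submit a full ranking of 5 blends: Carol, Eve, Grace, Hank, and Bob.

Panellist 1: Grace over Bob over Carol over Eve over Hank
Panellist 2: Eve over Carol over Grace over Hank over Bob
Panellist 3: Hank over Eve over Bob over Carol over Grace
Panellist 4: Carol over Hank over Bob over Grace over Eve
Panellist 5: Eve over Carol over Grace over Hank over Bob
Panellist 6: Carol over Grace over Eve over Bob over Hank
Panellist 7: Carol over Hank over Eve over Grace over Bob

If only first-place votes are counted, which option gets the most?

First-place vote totals:
  Carol: 3
  Eve: 2
  Grace: 1
  Hank: 1
  Bob: 0
Carol has the most first-place votes.

Carol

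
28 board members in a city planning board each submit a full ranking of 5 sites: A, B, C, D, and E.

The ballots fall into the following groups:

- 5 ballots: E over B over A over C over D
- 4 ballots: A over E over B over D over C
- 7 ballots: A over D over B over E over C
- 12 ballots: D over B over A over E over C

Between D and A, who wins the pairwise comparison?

Ballots ranking D above A: 12.
Ballots ranking A above D: 5+4+7 = 16.
A wins the head-to-head, 16–12.

A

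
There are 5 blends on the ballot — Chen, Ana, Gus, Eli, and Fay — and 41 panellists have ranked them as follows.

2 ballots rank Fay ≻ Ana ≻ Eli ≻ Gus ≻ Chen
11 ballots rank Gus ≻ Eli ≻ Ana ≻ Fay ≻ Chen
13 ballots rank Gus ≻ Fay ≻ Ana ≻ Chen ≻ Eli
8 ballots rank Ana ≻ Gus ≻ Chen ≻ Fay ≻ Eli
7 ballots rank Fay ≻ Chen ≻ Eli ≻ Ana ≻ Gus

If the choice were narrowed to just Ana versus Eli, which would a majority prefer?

Ballots ranking Ana above Eli: 2+13+8 = 23.
Ballots ranking Eli above Ana: 11+7 = 18.
Ana wins the head-to-head, 23–18.

Ana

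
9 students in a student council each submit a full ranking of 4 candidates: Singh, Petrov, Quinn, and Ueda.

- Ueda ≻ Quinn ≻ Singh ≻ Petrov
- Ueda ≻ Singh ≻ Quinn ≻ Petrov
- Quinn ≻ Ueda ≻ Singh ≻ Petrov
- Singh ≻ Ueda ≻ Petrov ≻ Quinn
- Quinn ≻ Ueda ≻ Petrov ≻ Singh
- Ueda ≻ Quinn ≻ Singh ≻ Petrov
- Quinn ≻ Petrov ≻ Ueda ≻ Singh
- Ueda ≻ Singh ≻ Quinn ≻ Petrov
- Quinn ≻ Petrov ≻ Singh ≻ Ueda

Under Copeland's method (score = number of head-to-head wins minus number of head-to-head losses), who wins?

Ueda

Pairwise results:
  Singh vs Petrov: Singh wins 6–3.
  Singh vs Quinn: Quinn wins 6–3.
  Singh vs Ueda: Ueda wins 7–2.
  Petrov vs Quinn: Quinn wins 8–1.
  Petrov vs Ueda: Ueda wins 7–2.
  Quinn vs Ueda: Ueda wins 5–4.
Copeland scores (wins − losses):
  Singh: 1 − 2 = -1
  Petrov: 0 − 3 = -3
  Quinn: 2 − 1 = 1
  Ueda: 3 − 0 = 3
Ueda has the best Copeland score.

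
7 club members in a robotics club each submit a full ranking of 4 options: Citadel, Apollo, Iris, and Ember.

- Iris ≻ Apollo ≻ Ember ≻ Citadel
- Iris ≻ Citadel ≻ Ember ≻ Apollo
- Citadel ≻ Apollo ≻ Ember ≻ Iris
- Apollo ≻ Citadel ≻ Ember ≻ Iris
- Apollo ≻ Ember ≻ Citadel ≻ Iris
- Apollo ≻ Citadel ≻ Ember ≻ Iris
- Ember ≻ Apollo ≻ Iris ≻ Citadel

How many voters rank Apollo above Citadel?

5

Ballots ranking Apollo above Citadel: 5.
Ballots ranking Citadel above Apollo: 2.
So 5 of 7 voters prefer Apollo to Citadel.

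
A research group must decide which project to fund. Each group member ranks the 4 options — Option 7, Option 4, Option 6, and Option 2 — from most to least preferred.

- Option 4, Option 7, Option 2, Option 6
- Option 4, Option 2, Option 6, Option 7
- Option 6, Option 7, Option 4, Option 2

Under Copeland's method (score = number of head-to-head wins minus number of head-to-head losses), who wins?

Pairwise results:
  Option 7 vs Option 4: Option 4 wins 2–1.
  Option 7 vs Option 6: Option 6 wins 2–1.
  Option 7 vs Option 2: Option 7 wins 2–1.
  Option 4 vs Option 6: Option 4 wins 2–1.
  Option 4 vs Option 2: Option 4 wins 3–0.
  Option 6 vs Option 2: Option 2 wins 2–1.
Copeland scores (wins − losses):
  Option 7: 1 − 2 = -1
  Option 4: 3 − 0 = 3
  Option 6: 1 − 2 = -1
  Option 2: 1 − 2 = -1
Option 4 has the best Copeland score.

Option 4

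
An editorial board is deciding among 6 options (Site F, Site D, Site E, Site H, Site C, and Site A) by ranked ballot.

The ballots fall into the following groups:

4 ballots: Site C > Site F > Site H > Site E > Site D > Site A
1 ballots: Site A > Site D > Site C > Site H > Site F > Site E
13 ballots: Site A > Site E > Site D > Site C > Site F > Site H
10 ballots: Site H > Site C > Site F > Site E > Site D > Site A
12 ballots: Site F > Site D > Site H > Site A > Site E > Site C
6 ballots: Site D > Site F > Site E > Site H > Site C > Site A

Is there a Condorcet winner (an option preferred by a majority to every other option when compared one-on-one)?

No

Head-to-head results (46 voters total):
Site F vs Site D: Site F wins 26–20.
Site F vs Site E: Site F wins 33–13.
Site F vs Site H: Site F wins 35–11.
Site F vs Site C: Site C wins 28–18.
Site F vs Site A: Site F wins 32–14.
Site D vs Site E: Site E wins 27–19.
Site D vs Site H: Site D wins 32–14.
Site D vs Site C: Site D wins 32–14.
Site D vs Site A: Site D wins 32–14.
Site E vs Site H: Site H wins 27–19.
Site E vs Site C: Site E wins 31–15.
Site E vs Site A: Site A wins 26–20.
Site H vs Site C: Site H wins 28–18.
Site H vs Site A: Site H wins 32–14.
Site C vs Site A: Site A wins 26–20.
No candidate beats all others: Site F beats Site D beats Site C beats Site F, a majority cycle.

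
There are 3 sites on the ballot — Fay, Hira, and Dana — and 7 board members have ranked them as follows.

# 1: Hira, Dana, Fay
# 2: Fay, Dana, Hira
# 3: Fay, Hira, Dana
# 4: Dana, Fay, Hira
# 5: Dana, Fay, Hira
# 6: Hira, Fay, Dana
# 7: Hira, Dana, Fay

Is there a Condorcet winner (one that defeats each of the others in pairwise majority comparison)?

Head-to-head results (7 voters total):
Fay vs Hira: Fay wins 4–3.
Fay vs Dana: Dana wins 4–3.
Hira vs Dana: Hira wins 4–3.
No candidate beats all others: Fay beats Hira beats Dana beats Fay, a majority cycle.

No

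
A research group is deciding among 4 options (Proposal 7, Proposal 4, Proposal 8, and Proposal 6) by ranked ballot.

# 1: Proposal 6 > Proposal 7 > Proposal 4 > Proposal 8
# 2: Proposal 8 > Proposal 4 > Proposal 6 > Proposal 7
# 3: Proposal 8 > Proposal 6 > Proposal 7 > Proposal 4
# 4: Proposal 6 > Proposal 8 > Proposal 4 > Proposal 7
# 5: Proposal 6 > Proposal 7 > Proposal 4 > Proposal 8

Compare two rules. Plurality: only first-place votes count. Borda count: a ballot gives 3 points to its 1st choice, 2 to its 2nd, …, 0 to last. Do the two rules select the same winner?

Plurality first-place counts: Proposal 7 0, Proposal 4 0, Proposal 8 2, Proposal 6 3 → Proposal 6.
Borda totals: Proposal 7 5, Proposal 4 5, Proposal 8 8, Proposal 6 12 → Proposal 6.
The two rules agree on Proposal 6.

Yes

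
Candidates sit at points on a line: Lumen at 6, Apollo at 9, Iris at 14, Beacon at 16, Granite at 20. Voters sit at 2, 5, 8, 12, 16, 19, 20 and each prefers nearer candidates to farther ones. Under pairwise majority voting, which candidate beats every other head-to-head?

With single-peaked preferences on a line, the Condorcet winner is the candidate closest to the median voter.
The median voter (position 12) is closest to Iris at 14.
Check: Iris vs Granite — voters closer to Iris: 5 of 7.

Iris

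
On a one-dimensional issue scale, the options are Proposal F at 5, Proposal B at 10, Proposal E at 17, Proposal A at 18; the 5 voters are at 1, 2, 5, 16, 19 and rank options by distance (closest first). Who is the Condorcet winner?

Proposal F

With single-peaked preferences on a line, the Condorcet winner is the candidate closest to the median voter.
The median voter (position 5) is closest to Proposal F at 5.
Check: Proposal F vs Proposal E — voters closer to Proposal F: 3 of 5.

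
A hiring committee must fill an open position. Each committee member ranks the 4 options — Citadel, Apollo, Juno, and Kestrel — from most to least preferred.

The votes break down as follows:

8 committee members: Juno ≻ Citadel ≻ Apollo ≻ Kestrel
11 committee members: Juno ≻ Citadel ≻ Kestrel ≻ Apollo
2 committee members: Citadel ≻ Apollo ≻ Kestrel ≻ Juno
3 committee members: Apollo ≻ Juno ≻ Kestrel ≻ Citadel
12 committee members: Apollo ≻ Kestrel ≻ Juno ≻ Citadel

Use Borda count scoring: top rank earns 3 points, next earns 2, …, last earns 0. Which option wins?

Borda scores:
  Citadel: 8·2 + 11·2 + 2·3 + 3·0 + 12·0 = 44
  Apollo: 8·1 + 11·0 + 2·2 + 3·3 + 12·3 = 57
  Juno: 8·3 + 11·3 + 2·0 + 3·2 + 12·1 = 75
  Kestrel: 8·0 + 11·1 + 2·1 + 3·1 + 12·2 = 40
Juno has the highest total.

Juno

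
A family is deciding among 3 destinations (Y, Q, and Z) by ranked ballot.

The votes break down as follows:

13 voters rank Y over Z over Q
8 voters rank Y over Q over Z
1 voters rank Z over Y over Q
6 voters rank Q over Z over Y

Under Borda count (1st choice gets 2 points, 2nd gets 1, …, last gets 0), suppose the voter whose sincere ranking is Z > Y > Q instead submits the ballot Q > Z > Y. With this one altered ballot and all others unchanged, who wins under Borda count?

Y

Borda totals with the altered ballot: Y 42, Q 22, Z 20.
The winner is unchanged: still Y.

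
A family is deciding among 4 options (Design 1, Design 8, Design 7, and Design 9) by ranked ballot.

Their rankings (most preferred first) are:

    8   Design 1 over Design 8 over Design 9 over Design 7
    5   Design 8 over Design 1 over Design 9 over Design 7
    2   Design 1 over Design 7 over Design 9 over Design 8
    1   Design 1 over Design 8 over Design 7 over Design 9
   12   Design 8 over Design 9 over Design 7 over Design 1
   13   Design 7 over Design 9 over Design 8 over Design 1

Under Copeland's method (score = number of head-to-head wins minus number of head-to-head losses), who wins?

Design 8

Pairwise results:
  Design 1 vs Design 8: Design 8 wins 30–11.
  Design 1 vs Design 7: Design 7 wins 25–16.
  Design 1 vs Design 9: Design 9 wins 25–16.
  Design 8 vs Design 7: Design 8 wins 26–15.
  Design 8 vs Design 9: Design 8 wins 26–15.
  Design 7 vs Design 9: Design 9 wins 25–16.
Copeland scores (wins − losses):
  Design 1: 0 − 3 = -3
  Design 8: 3 − 0 = 3
  Design 7: 1 − 2 = -1
  Design 9: 2 − 1 = 1
Design 8 has the best Copeland score.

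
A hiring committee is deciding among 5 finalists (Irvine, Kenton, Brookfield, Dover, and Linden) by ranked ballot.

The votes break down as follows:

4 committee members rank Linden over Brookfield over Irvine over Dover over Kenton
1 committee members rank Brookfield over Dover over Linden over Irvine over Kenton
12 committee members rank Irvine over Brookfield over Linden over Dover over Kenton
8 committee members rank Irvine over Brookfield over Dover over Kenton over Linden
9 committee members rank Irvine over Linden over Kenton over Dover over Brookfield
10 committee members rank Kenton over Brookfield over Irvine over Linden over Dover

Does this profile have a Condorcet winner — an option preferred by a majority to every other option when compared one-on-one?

Yes

Head-to-head results (44 voters total):
Irvine vs Kenton: Irvine wins 34–10.
Irvine vs Brookfield: Irvine wins 29–15.
Irvine vs Dover: Irvine wins 43–1.
Irvine vs Linden: Irvine wins 39–5.
Kenton vs Brookfield: Brookfield wins 25–19.
Kenton vs Dover: Dover wins 25–19.
Kenton vs Linden: Linden wins 26–18.
Brookfield vs Dover: Brookfield wins 35–9.
Brookfield vs Linden: Brookfield wins 31–13.
Dover vs Linden: Linden wins 35–9.
Irvine beats each rival — Kenton (34–10), Brookfield (29–15), Dover (43–1), Linden (39–5) — so Irvine is the Condorcet winner.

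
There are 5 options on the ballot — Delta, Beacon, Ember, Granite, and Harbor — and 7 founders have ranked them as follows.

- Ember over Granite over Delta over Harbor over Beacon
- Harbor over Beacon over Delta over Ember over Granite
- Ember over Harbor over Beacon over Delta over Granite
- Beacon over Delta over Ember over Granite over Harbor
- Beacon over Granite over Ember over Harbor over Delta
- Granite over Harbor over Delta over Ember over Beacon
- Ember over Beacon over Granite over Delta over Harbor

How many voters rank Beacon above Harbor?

3

Ballots ranking Beacon above Harbor: 3.
Ballots ranking Harbor above Beacon: 4.
So 3 of 7 voters prefer Beacon to Harbor.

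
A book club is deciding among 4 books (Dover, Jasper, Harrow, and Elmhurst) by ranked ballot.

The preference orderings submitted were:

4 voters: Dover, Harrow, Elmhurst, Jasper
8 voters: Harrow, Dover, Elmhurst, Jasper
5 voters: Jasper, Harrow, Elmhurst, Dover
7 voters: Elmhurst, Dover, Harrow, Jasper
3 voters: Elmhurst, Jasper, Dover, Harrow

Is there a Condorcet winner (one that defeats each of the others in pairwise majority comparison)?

No

Head-to-head results (27 voters total):
Dover vs Jasper: Dover wins 19–8.
Dover vs Harrow: Dover wins 14–13.
Dover vs Elmhurst: Elmhurst wins 15–12.
Jasper vs Harrow: Harrow wins 19–8.
Jasper vs Elmhurst: Elmhurst wins 22–5.
Harrow vs Elmhurst: Harrow wins 17–10.
No candidate beats all others: Dover beats Harrow beats Elmhurst beats Dover, a majority cycle.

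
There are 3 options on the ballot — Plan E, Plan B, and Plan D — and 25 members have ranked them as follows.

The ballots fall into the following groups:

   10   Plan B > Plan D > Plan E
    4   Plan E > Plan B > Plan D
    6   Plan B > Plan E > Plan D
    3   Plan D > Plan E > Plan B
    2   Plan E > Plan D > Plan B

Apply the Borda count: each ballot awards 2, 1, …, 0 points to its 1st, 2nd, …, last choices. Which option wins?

Plan B

Borda scores:
  Plan E: 10·0 + 4·2 + 6·1 + 3·1 + 2·2 = 21
  Plan B: 10·2 + 4·1 + 6·2 + 3·0 + 2·0 = 36
  Plan D: 10·1 + 4·0 + 6·0 + 3·2 + 2·1 = 18
Plan B has the highest total.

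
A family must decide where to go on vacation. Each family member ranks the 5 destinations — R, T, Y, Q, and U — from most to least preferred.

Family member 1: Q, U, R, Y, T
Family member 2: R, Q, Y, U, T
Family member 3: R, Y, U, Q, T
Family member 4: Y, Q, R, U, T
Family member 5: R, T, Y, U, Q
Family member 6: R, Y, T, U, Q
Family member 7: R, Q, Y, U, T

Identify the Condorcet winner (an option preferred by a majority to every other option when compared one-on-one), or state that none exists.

R

Head-to-head results (7 voters total):
R vs T: R wins 7–0.
R vs Y: R wins 6–1.
R vs Q: R wins 5–2.
R vs U: R wins 6–1.
T vs Y: Y wins 6–1.
T vs Q: Q wins 5–2.
T vs U: U wins 5–2.
Y vs Q: Y wins 4–3.
Y vs U: Y wins 6–1.
Q vs U: Q wins 4–3.
R beats each rival — T (7–0), Y (6–1), Q (5–2), U (6–1) — so R is the Condorcet winner.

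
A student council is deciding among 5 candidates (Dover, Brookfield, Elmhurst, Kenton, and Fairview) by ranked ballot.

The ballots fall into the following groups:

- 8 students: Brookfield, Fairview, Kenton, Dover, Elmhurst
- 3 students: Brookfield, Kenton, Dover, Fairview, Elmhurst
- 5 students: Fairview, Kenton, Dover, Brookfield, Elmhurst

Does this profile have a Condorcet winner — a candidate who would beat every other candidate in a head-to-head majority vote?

Yes

Head-to-head results (16 voters total):
Dover vs Brookfield: Brookfield wins 11–5.
Dover vs Elmhurst: Dover wins 16–0.
Dover vs Kenton: Kenton wins 16–0.
Dover vs Fairview: Fairview wins 13–3.
Brookfield vs Elmhurst: Brookfield wins 16–0.
Brookfield vs Kenton: Brookfield wins 11–5.
Brookfield vs Fairview: Brookfield wins 11–5.
Elmhurst vs Kenton: Kenton wins 16–0.
Elmhurst vs Fairview: Fairview wins 16–0.
Kenton vs Fairview: Fairview wins 13–3.
Brookfield beats each rival — Dover (11–5), Elmhurst (16–0), Kenton (11–5), Fairview (11–5) — so Brookfield is the Condorcet winner.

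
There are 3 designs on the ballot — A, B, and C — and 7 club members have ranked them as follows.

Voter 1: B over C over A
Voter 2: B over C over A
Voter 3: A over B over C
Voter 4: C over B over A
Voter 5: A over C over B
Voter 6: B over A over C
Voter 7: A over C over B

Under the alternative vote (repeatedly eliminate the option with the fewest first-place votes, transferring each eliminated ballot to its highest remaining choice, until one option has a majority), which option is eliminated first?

C

Round 1: A 3, B 3, C 1. C has the fewest and is eliminated.
Round 2: B 4, A 3. B has a majority.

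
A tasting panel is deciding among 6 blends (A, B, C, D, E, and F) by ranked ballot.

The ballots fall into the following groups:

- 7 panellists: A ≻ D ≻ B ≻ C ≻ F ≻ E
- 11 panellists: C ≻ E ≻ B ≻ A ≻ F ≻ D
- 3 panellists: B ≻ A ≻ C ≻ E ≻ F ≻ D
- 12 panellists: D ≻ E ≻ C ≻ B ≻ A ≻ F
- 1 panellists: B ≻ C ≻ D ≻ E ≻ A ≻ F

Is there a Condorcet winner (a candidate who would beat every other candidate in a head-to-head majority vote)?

Head-to-head results (34 voters total):
A vs B: B wins 27–7.
A vs C: C wins 24–10.
A vs D: A wins 21–13.
A vs E: E wins 24–10.
A vs F: A wins 34–0.
B vs C: C wins 23–11.
B vs D: D wins 19–15.
B vs E: E wins 23–11.
B vs F: B wins 34–0.
C vs D: D wins 19–15.
C vs E: C wins 22–12.
C vs F: C wins 34–0.
D vs E: D wins 20–14.
D vs F: D wins 20–14.
E vs F: E wins 27–7.
No candidate beats all others: A beats D beats B beats A, a majority cycle.

No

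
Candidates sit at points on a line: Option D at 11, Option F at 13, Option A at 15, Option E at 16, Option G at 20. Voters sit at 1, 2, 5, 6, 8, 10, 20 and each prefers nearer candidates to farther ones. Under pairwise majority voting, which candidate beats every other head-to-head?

With single-peaked preferences on a line, the Condorcet winner is the candidate closest to the median voter.
The median voter (position 6) is closest to Option D at 11.
Check: Option D vs Option E — voters closer to Option D: 6 of 7.

Option D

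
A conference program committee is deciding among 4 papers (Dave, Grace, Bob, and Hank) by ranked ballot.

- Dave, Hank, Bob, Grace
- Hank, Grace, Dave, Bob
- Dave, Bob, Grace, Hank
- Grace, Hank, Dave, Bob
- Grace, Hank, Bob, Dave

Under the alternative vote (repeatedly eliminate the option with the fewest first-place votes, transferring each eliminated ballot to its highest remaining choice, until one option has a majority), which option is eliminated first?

Round 1: Dave 2, Grace 2, Hank 1, Bob 0. Bob has the fewest and is eliminated.
Round 2: Dave 2, Grace 2, Hank 1. Hank has the fewest and is eliminated.
Round 3: Grace 3, Dave 2. Grace has a majority.

Bob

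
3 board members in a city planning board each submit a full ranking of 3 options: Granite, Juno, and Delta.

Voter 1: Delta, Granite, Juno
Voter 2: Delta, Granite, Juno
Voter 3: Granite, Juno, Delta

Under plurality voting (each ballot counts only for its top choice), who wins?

First-place vote totals:
  Granite: 1
  Juno: 0
  Delta: 2
Delta has the most first-place votes.

Delta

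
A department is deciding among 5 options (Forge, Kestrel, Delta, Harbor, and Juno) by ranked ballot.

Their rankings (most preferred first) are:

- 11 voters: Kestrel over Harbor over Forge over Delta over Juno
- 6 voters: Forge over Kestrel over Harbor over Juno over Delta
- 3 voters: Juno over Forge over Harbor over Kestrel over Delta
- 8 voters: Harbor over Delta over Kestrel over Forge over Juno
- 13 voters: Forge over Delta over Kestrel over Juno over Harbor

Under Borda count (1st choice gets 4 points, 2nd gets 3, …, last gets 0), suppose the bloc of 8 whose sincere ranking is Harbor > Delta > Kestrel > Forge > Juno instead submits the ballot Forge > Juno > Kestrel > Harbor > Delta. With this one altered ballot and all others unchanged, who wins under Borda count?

Forge

Borda totals with the altered ballot: Forge 139, Kestrel 107, Delta 50, Harbor 59, Juno 55.
The winner is unchanged: still Forge.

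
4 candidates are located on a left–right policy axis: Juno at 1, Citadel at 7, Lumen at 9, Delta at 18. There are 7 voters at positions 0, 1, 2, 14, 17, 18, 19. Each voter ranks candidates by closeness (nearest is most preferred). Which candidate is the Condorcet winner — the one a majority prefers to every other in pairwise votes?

With single-peaked preferences on a line, the Condorcet winner is the candidate closest to the median voter.
The median voter (position 14) is closest to Delta at 18.
Check: Delta vs Citadel — voters closer to Delta: 4 of 7.

Delta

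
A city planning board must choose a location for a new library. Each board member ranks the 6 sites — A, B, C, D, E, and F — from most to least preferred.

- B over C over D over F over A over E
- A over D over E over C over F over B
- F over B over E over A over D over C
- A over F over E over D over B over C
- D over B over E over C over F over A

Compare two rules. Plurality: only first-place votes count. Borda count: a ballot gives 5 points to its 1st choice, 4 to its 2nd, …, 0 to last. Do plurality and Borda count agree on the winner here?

No

Plurality first-place counts: A 2, B 1, C 0, D 1, E 0, F 1 → A.
Borda totals: A 13, B 14, C 8, D 15, E 12, F 13 → D.
The two rules disagree: plurality picks A, Borda picks D.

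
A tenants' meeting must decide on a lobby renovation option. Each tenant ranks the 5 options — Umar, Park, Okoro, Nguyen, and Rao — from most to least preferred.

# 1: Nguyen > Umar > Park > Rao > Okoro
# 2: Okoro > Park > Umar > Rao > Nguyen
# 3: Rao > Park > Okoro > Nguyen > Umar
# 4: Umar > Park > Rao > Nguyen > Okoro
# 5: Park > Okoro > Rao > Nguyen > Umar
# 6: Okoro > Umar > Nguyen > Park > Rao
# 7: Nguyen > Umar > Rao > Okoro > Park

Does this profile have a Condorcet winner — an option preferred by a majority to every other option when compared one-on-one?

Head-to-head results (7 voters total):
Umar vs Park: Umar wins 4–3.
Umar vs Okoro: Okoro wins 4–3.
Umar vs Nguyen: Nguyen wins 4–3.
Umar vs Rao: Umar wins 5–2.
Park vs Okoro: Park wins 4–3.
Park vs Nguyen: Park wins 4–3.
Park vs Rao: Park wins 5–2.
Okoro vs Nguyen: Okoro wins 4–3.
Okoro vs Rao: Rao wins 4–3.
Nguyen vs Rao: Rao wins 4–3.
No candidate beats all others: Umar beats Park beats Okoro beats Umar, a majority cycle.

No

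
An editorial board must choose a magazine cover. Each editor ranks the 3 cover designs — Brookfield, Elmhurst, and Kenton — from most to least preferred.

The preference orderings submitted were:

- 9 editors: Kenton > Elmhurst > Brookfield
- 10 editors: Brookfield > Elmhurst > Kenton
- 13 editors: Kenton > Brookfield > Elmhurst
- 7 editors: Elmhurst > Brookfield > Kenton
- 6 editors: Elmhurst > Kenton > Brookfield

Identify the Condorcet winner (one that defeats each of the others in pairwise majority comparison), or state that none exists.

There is no Condorcet winner

Head-to-head results (45 voters total):
Brookfield vs Elmhurst: Brookfield wins 23–22.
Brookfield vs Kenton: Kenton wins 28–17.
Elmhurst vs Kenton: Elmhurst wins 23–22.
No candidate beats all others: Brookfield beats Elmhurst beats Kenton beats Brookfield, a majority cycle.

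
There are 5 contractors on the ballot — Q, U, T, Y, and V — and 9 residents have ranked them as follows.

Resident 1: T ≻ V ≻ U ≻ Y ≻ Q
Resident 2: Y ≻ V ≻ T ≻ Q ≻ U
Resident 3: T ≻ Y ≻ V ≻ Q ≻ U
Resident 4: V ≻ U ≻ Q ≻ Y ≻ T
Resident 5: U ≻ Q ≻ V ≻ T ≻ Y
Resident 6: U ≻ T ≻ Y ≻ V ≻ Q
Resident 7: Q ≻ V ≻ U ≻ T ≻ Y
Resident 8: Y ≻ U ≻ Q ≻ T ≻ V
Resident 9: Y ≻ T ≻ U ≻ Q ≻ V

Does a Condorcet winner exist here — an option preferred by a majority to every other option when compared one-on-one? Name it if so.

Head-to-head results (9 voters total):
Q vs U: U wins 6–3.
Q vs T: T wins 5–4.
Q vs Y: Y wins 6–3.
Q vs V: V wins 5–4.
U vs T: U wins 5–4.
U vs Y: U wins 5–4.
U vs V: V wins 5–4.
T vs Y: T wins 5–4.
T vs V: T wins 5–4.
Y vs V: Y wins 5–4.
No candidate beats all others: U beats T beats V beats U, a majority cycle.

There is no Condorcet winner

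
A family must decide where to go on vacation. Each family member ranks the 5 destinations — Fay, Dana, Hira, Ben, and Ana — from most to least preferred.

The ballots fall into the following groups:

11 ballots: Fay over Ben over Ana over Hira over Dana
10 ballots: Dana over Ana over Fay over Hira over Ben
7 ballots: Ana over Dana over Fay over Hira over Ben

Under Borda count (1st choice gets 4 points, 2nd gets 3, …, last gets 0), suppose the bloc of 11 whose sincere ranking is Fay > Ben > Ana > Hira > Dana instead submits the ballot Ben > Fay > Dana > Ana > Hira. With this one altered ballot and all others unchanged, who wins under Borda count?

Borda totals with the altered ballot: Fay 67, Dana 83, Hira 17, Ben 44, Ana 69.
The switch changes the winner from Ana to Dana.

Dana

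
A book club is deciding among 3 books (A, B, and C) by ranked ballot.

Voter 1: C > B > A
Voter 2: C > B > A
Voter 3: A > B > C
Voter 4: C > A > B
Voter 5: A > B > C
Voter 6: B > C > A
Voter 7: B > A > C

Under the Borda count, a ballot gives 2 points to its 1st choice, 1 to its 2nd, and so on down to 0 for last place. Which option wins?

Borda scores:
  A: 0 + 0 + 2 + 1 + 2 + 0 + 1 = 6
  B: 1 + 1 + 1 + 0 + 1 + 2 + 2 = 8
  C: 2 + 2 + 0 + 2 + 0 + 1 + 0 = 7
B has the highest total.

B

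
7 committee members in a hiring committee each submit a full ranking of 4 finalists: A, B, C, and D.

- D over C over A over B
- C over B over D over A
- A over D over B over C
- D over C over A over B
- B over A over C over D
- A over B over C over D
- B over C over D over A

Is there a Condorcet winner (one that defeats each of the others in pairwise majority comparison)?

Head-to-head results (7 voters total):
A vs B: A wins 4–3.
A vs C: C wins 4–3.
A vs D: D wins 4–3.
B vs C: B wins 4–3.
B vs D: B wins 4–3.
C vs D: C wins 4–3.
No candidate beats all others: A beats B beats C beats A, a majority cycle.

No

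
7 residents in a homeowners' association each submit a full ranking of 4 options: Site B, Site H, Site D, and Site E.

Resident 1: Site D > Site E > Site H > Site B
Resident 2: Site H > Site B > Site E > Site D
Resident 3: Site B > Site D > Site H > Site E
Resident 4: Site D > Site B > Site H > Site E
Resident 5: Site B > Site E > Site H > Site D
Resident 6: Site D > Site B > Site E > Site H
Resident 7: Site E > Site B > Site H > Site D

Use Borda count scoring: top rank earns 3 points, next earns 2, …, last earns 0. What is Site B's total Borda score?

Borda scores:
  Site B: 0 + 2 + 3 + 2 + 3 + 2 + 2 = 14
  Site H: 1 + 3 + 1 + 1 + 1 + 0 + 1 = 8
  Site D: 3 + 0 + 2 + 3 + 0 + 3 + 0 = 11
  Site E: 2 + 1 + 0 + 0 + 2 + 1 + 3 = 9

14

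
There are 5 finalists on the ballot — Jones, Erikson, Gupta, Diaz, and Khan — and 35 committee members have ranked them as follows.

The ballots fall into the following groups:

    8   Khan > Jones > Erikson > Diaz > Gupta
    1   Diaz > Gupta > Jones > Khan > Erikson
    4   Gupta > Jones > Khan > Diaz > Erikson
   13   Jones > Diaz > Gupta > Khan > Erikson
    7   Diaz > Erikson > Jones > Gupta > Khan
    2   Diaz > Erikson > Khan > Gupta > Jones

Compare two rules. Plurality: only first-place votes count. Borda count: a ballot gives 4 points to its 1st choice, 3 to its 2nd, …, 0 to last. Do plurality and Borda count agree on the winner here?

Plurality first-place counts: Jones 13, Erikson 0, Gupta 4, Diaz 10, Khan 8 → Jones.
Borda totals: Jones 104, Erikson 43, Gupta 54, Diaz 91, Khan 58 → Jones.
The two rules agree on Jones.

Yes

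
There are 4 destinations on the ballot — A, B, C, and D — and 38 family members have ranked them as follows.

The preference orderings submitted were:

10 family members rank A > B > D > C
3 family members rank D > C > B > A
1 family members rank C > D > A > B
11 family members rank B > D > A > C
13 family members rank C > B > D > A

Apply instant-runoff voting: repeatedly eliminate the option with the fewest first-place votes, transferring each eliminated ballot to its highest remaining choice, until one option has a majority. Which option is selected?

B

Round 1: C 14, B 11, A 10, D 3. D has the fewest and is eliminated.
Round 2: C 17, B 11, A 10. A has the fewest and is eliminated.
Round 3: B 21, C 17. B has a majority.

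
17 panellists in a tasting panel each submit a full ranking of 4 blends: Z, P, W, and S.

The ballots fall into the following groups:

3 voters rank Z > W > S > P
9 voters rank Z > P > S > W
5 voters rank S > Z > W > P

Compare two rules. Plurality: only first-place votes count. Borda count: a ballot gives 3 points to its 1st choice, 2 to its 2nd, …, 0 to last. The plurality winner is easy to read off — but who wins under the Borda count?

Plurality first-place counts: Z 12, P 0, W 0, S 5 → Z.
Borda totals: Z 46, P 18, W 11, S 27 → Z.

Z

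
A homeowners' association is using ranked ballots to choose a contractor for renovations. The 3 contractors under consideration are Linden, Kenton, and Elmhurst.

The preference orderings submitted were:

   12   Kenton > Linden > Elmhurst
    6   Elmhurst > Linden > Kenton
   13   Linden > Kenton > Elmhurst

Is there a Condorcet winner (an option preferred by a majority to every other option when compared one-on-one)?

Head-to-head results (31 voters total):
Linden vs Kenton: Linden wins 19–12.
Linden vs Elmhurst: Linden wins 25–6.
Kenton vs Elmhurst: Kenton wins 25–6.
Linden beats each rival — Kenton (19–12), Elmhurst (25–6) — so Linden is the Condorcet winner.

Yes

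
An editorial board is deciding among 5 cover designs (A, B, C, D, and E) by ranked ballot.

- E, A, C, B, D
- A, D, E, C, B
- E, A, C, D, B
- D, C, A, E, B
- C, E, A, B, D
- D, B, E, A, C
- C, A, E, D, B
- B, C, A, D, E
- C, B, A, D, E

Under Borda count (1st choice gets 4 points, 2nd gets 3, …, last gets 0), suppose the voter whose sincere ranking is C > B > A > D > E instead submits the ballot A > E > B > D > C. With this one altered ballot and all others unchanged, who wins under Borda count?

Borda totals with the altered ballot: A 24, B 11, C 19, D 15, E 21.
The switch changes the winner from C to A.

A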